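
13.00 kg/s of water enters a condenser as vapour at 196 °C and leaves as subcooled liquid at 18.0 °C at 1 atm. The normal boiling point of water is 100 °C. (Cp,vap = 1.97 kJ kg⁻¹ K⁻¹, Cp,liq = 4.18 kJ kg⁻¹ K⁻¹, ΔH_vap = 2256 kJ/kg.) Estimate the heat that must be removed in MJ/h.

Q_c = 130000 MJ/h

vapour 196→100 °C: -189.12 kJ/kg
condensation at 100 °C: -2256 kJ/kg
liquid 100→18.0 °C: -342.76 kJ/kg
Δh = -189.12 + -2256 + -342.76 = -2787.9 kJ/kg
Q = ṁ·Δh = 13.00 kg/s × -2787.9 kJ/kg = -36242 kJ/s
|Q| = 36242 kW = 130470 MJ/h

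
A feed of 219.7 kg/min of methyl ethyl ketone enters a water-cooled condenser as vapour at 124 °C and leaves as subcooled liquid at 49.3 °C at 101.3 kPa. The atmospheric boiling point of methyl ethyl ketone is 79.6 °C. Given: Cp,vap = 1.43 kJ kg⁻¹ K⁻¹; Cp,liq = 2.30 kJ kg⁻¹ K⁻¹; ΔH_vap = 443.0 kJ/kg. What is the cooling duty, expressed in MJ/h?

Q_c = 7600 MJ/h

vapour 124→79.6 °C: -63.492 kJ/kg
condensation at 79.6 °C: -443 kJ/kg
liquid 79.6→49.3 °C: -69.69 kJ/kg
Δh = -63.492 + -443 + -69.69 = -576.18 kJ/kg
Q = ṁ·Δh = 219.7 kg/min × -576.18 kJ/kg = -126590 kJ/min
|Q| = 2109.8 kW = 7595.2 MJ/h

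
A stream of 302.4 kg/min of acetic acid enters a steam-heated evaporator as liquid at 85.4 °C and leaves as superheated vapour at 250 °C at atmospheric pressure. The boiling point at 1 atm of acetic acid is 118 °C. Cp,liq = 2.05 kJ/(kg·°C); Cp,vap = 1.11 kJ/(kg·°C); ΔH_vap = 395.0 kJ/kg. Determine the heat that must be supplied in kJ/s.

Q = 3070 kJ/s

liquid 85.4→118 °C: 66.83 kJ/kg
vaporisation at 118 °C: 395 kJ/kg
vapour 118→250 °C: 146.52 kJ/kg
Δh = 66.83 + 395 + 146.52 = 608.35 kJ/kg
Q = ṁ·Δh = 302.4 kg/min × 608.35 kJ/kg = 183970 kJ/min
|Q| = 3066.1 kW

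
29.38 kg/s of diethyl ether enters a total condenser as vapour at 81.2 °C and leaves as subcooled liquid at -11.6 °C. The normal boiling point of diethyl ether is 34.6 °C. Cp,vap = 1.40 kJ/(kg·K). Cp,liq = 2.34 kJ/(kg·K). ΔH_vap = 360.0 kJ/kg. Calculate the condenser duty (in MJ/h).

vapour 81.2→34.6 °C: -65.24 kJ/kg
condensation at 34.6 °C: -360 kJ/kg
liquid 34.6→-11.6 °C: -108.11 kJ/kg
Δh = -65.24 + -360 + -108.11 = -533.35 kJ/kg
Q = ṁ·Δh = 29.38 kg/s × -533.35 kJ/kg = -15670 kJ/s
|Q| = 15670 kW = 56411 MJ/h

Q_c = 56400 MJ/h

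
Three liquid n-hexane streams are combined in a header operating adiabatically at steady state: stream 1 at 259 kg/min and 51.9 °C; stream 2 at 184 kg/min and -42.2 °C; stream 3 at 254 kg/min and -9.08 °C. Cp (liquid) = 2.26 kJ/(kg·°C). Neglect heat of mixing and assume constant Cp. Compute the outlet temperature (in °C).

Adiabatic, steady state ⇒ Σ ṁᵢCp,ᵢ(T_out − Tᵢ) = 0
T_out = Σ ṁᵢCp,ᵢTᵢ / Σ ṁᵢCp,ᵢ
      = 7618.4 / 1575.2 = 4.8364 °C

T_out = 4.84 °C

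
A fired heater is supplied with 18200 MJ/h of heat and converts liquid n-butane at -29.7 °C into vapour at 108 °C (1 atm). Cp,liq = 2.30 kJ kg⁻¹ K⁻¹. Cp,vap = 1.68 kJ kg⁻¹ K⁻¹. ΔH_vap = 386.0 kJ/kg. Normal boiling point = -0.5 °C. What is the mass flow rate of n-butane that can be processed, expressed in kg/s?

ṁ = 7.96 kg/s

Δh = 2.30×(-0.5−-29.7) + 386.0 + 1.68×(108−-0.5) = 635.44 kJ/kg
Q = 18200 MJ/h = 5055.6 kJ/s = 5055.6 kJ/s
ṁ = Q/Δh = 5055.6 / 635.44 = 7.956 kg/s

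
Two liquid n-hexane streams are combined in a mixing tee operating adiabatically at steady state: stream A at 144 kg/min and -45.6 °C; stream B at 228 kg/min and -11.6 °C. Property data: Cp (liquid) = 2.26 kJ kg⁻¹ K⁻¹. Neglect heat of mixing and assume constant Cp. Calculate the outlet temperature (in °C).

Energy balance with Q = 0: Σ ṁᵢCp,ᵢ(T_out − Tᵢ) = 0
T_out = Σ ṁᵢCp,ᵢTᵢ / Σ ṁᵢCp,ᵢ
      = -20817 / 840.72 = -24.761 °C

T_out = -24.8 °C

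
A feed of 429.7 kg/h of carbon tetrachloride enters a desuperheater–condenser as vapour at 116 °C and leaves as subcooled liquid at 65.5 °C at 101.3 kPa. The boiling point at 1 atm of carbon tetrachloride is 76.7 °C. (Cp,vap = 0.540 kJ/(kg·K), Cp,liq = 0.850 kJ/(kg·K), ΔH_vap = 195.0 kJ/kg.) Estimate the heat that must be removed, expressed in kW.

Q_c = 26.9 kW

vapour 116→76.7 °C: -21.222 kJ/kg
condensation at 76.7 °C: -195 kJ/kg
liquid 76.7→65.5 °C: -9.52 kJ/kg
Δh = -21.222 + -195 + -9.52 = -225.74 kJ/kg
Q = ṁ·Δh = 429.7 kg/h × -225.74 kJ/kg = -97001 kJ/h
|Q| = 26.945 kW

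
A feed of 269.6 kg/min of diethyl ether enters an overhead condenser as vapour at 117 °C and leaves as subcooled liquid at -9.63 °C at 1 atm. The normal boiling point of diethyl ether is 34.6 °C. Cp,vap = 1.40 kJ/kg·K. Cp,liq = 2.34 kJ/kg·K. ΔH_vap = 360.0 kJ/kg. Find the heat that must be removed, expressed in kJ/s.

vapour 117→34.6 °C: -115.36 kJ/kg
condensation at 34.6 °C: -360 kJ/kg
liquid 34.6→-9.63 °C: -103.5 kJ/kg
Δh = -115.36 + -360 + -103.5 = -578.86 kJ/kg
Q = ṁ·Δh = 269.6 kg/min × -578.86 kJ/kg = -156060 kJ/min
|Q| = 2601 kW

Q_c = 2600 kJ/s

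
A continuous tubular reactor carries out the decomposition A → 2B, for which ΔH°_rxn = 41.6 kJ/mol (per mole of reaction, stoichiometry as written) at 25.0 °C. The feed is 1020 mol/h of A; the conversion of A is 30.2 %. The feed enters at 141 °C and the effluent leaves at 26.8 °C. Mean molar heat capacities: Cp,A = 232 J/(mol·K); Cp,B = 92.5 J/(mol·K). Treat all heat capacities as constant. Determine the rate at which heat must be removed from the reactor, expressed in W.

Extent of reaction ξ = 0.302 × 1020 = 308.04 mol/h
Reaction term: ξ·ΔH°_rxn = 308.04 × 41.6 = 12814 kJ/h
Sensible, feed 141→25 °C: -27450 kJ/h
Outlet flows (mol/h): A 711.96, B 616.08
Sensible, products 25→26.8 °C: 399.89 kJ/h
Q = ΔH = -14236 kJ/h = -3.9544 kW
Heat removed = 3954.4 W

Q_out = 3950 W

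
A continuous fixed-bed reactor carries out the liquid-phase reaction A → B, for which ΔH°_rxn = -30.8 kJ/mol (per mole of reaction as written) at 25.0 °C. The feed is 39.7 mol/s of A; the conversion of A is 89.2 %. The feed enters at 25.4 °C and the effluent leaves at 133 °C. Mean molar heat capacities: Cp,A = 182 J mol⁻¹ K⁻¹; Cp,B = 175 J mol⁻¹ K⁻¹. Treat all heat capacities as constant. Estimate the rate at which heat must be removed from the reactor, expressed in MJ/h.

Extent of reaction ξ = 0.892 × 39.7 = 35.412 mol/s
Reaction term: ξ·ΔH°_rxn = 35.412 × -30.8 = -1090.7 kJ/s
Sensible, feed 25.4→25 °C: -2.8902 kJ/s
Outlet flows (mol/s): A 4.2876, B 35.412
Sensible, products 25→133 °C: 753.57 kJ/s
Q = ΔH = -340.02 kJ/s = -340.02 kW
Heat removed = 1224.1 MJ/h

Q_out = 1220 MJ/h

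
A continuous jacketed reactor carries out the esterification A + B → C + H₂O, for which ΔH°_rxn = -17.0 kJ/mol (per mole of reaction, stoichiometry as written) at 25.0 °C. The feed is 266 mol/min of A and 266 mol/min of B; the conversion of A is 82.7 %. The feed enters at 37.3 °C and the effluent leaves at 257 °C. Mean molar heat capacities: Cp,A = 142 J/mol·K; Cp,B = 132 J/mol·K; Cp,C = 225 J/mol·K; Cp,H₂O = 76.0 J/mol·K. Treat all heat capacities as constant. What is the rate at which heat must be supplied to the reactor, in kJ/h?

Q_in = 819000 kJ/h

Extent of reaction ξ = 0.827 × 266 = 219.98 mol/min
Reaction term: ξ·ΔH°_rxn = 219.98 × -17.0 = -3739.7 kJ/min
Sensible, feed 37.3→25 °C: -896.47 kJ/min
Outlet flows (mol/min): A 46.018, B 46.018, C 219.98, H₂O 219.98
Sensible, products 25→257 °C: 18287 kJ/min
Q = ΔH = 13651 kJ/min = 227.51 kW
Heat supplied = 819050 kJ/h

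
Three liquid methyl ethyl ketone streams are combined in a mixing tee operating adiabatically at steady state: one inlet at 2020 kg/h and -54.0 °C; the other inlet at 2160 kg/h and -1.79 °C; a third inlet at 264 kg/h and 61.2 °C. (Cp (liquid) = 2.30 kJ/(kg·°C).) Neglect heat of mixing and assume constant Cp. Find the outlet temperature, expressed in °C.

No heat crosses the boundary, so H_out = H_in.
T_out = Σ ṁᵢCp,ᵢTᵢ / Σ ṁᵢCp,ᵢ
      = -222620 / 10221 = -21.78 °C

T_out = -21.8 °C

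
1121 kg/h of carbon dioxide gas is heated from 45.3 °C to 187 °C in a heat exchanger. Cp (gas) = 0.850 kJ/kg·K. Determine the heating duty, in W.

Q = 37500 W

Q = ṁ·Cp·ΔT = 1121 × 0.850 × (187 − 45.3) = 135020 kJ/h
Converting: 135020 / 3600 s = 37.505 kW
Heating duty = 37505 W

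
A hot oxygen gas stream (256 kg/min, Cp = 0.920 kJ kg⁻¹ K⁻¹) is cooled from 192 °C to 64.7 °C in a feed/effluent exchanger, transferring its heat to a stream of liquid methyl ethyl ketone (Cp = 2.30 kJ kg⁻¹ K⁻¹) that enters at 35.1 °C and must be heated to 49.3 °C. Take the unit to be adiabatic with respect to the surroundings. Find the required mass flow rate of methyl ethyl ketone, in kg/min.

ṁ_c = 918 kg/min

Heat released by hot stream: Q = 256 × 0.920 × (192 − 64.7) = 29982 kJ/min
Energy balance on cold side (adiabatic exchanger): Q = ṁ_c·Cp_c·(T_c,out − T_c,in)
ṁ_c = 29982 / [2.30 × (49.3 − 35.1)] = 917.99 kg/min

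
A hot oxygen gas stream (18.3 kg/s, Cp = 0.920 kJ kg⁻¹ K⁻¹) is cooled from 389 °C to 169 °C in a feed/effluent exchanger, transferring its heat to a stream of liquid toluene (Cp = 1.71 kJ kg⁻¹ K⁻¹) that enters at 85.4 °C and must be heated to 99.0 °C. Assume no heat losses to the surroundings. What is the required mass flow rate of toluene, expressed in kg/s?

Heat released by hot stream: Q = 18.3 × 0.920 × (389 − 169) = 3703.9 kJ/s
Energy balance on cold side (adiabatic exchanger): Q = ṁ_c·Cp_c·(T_c,out − T_c,in)
ṁ_c = 3703.9 / [1.71 × (99.0 − 85.4)] = 159.27 kg/s

ṁ_c = 159 kg/s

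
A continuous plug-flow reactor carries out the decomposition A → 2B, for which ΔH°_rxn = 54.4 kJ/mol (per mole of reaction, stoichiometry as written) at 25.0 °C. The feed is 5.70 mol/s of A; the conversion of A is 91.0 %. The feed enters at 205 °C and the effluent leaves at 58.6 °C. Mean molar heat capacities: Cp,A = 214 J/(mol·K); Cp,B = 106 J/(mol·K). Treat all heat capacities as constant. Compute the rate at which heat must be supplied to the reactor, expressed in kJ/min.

Q_in = 6190 kJ/min

Extent of reaction ξ = 0.910 × 5.70 = 5.187 mol/s
Reaction term: ξ·ΔH°_rxn = 5.187 × 54.4 = 282.17 kJ/s
Sensible, feed 205→25 °C: -219.56 kJ/s
Outlet flows (mol/s): A 0.513, B 10.374
Sensible, products 25→58.6 °C: 40.637 kJ/s
Q = ΔH = 103.25 kJ/s = 103.25 kW
Heat supplied = 6194.7 kJ/min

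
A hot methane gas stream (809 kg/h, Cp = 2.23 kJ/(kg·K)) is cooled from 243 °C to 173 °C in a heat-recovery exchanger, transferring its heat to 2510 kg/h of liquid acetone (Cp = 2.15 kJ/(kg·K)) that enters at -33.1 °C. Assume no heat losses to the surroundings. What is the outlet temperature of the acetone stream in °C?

Heat released by hot stream: Q = 809 × 2.23 × (243 − 173) = 126280 kJ/h
Energy balance on cold side (adiabatic exchanger): Q = ṁ_c·Cp_c·(T_c,out − T_c,in)
T_c,out = -33.1 + 126280/(2510 × 2.15) = -9.6987 °C

T_c,out = -9.70 °C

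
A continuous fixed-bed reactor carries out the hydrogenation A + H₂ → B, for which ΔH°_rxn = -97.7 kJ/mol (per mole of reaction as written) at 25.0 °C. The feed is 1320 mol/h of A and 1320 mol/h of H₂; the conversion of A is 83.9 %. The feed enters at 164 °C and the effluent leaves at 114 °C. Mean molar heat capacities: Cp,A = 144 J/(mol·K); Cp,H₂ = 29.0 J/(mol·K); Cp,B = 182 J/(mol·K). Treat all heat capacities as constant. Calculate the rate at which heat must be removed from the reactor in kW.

Q_out = 33.0 kW

Extent of reaction ξ = 0.839 × 1320 = 1107.5 mol/h
Reaction term: ξ·ΔH°_rxn = 1107.5 × -97.7 = -108200 kJ/h
Sensible, feed 164→25 °C: -31742 kJ/h
Outlet flows (mol/h): A 212.52, H₂ 212.52, B 1107.5
Sensible, products 25→114 °C: 21211 kJ/h
Q = ΔH = -118730 kJ/h = -32.981 kW
Heat removed = 32.981 kW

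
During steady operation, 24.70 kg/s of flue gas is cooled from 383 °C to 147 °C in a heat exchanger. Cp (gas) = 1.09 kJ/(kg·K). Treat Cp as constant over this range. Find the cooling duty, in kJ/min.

Q = ṁ·Cp·ΔT = 24.70 × 1.09 × (147 − 383) = -6353.8 kJ/s
Cooling duty = 381230 kJ/min

Q_c = 381000 kJ/min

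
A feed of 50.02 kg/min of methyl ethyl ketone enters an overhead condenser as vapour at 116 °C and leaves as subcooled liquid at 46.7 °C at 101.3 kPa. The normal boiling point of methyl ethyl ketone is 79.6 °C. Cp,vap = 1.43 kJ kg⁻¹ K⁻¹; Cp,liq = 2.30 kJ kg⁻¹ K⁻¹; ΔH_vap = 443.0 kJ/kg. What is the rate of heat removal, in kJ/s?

Q_c = 476 kJ/s

vapour 116→79.6 °C: -52.052 kJ/kg
condensation at 79.6 °C: -443 kJ/kg
liquid 79.6→46.7 °C: -75.67 kJ/kg
Δh = -52.052 + -443 + -75.67 = -570.72 kJ/kg
Q = ṁ·Δh = 50.02 kg/min × -570.72 kJ/kg = -28548 kJ/min
|Q| = 475.79 kW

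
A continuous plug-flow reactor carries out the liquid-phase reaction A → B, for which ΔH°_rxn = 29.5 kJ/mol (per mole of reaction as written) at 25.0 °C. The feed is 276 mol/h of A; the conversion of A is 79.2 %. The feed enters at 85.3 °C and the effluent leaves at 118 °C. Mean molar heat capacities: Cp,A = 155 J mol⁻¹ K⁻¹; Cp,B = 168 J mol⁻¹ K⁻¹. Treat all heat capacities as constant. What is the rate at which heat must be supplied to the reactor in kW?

Extent of reaction ξ = 0.792 × 276 = 218.59 mol/h
Reaction term: ξ·ΔH°_rxn = 218.59 × 29.5 = 6448.5 kJ/h
Sensible, feed 85.3→25 °C: -2579.6 kJ/h
Outlet flows (mol/h): A 57.408, B 218.59
Sensible, products 25→118 °C: 4242.8 kJ/h
Q = ΔH = 8111.6 kJ/h = 2.2532 kW
Heat supplied = 2.2532 kW

Q_in = 2.25 kW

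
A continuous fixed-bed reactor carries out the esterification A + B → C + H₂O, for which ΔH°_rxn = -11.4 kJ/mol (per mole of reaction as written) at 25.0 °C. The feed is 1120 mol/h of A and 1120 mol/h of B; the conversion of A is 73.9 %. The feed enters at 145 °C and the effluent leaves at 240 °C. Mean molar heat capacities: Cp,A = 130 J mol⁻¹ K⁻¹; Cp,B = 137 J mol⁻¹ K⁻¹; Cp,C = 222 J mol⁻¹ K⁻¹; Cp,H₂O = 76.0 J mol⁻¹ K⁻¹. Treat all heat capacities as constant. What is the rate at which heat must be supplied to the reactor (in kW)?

Q_in = 6.80 kW

Extent of reaction ξ = 0.739 × 1120 = 827.68 mol/h
Reaction term: ξ·ΔH°_rxn = 827.68 × -11.4 = -9435.6 kJ/h
Sensible, feed 145→25 °C: -35885 kJ/h
Outlet flows (mol/h): A 292.32, B 292.32, C 827.68, H₂O 827.68
Sensible, products 25→240 °C: 69810 kJ/h
Q = ΔH = 24490 kJ/h = 6.8027 kW
Heat supplied = 6.8027 kW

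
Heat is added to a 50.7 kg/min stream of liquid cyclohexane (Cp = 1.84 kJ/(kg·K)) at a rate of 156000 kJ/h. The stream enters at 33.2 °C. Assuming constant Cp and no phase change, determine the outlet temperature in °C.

Q = 156000 kJ/h = 2600 kJ/min
ΔT = Q/(ṁ·Cp) = 2600/(50.7×1.84) = 27.871 K
T_out = 33.2 + 27.871 = 61.071 °C

T_out = 61.1 °C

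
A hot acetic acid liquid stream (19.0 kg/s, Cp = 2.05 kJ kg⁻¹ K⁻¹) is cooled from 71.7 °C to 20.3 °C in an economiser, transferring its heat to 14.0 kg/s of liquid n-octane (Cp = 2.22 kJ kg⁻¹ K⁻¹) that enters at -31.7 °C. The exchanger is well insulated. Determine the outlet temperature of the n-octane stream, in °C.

Heat released by hot stream: Q = 19.0 × 2.05 × (71.7 − 20.3) = 2002 kJ/s
Energy balance on cold side (adiabatic exchanger): Q = ṁ_c·Cp_c·(T_c,out − T_c,in)
T_c,out = -31.7 + 2002/(14.0 × 2.22) = 32.715 °C

T_c,out = 32.7 °C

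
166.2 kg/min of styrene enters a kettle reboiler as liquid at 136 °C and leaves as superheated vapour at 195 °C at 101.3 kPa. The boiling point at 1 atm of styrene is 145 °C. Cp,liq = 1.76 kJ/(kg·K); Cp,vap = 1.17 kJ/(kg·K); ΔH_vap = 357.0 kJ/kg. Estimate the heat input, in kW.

liquid 136→145 °C: 15.84 kJ/kg
vaporisation at 145 °C: 357 kJ/kg
vapour 145→195 °C: 58.5 kJ/kg
Δh = 15.84 + 357 + 58.5 = 431.34 kJ/kg
Q = ṁ·Δh = 166.2 kg/min × 431.34 kJ/kg = 71689 kJ/min
|Q| = 1194.8 kW

Q = 1190 kW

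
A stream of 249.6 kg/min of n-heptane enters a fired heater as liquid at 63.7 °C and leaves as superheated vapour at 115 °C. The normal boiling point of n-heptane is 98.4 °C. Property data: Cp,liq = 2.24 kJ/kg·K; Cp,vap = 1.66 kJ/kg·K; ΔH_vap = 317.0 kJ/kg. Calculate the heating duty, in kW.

Q = 1760 kW

liquid 63.7→98.4 °C: 77.728 kJ/kg
vaporisation at 98.4 °C: 317 kJ/kg
vapour 98.4→115 °C: 27.556 kJ/kg
Δh = 77.728 + 317 + 27.556 = 422.28 kJ/kg
Q = ṁ·Δh = 249.6 kg/min × 422.28 kJ/kg = 105400 kJ/min
|Q| = 1756.7 kW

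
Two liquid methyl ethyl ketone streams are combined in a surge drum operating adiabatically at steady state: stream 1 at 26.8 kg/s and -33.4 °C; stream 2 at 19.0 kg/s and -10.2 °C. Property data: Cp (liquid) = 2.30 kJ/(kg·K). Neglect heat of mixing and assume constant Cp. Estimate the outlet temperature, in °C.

T_out = -23.8 °C

No heat crosses the boundary, so H_out = H_in.
T_out = Σ ṁᵢCp,ᵢTᵢ / Σ ṁᵢCp,ᵢ
      = -2504.5 / 105.34 = -23.776 °C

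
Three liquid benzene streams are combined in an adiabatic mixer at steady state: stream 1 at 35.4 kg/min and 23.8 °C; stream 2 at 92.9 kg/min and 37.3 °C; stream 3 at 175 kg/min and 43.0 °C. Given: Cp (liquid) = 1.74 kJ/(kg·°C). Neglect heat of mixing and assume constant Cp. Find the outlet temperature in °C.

Energy balance with Q = 0: Σ ṁᵢCp,ᵢ(T_out − Tᵢ) = 0
Σ ṁᵢCp,ᵢTᵢ = 35.4×1.74×23.8 + 92.9×1.74×37.3 + 175×1.74×43.0 = 20589
Σ ṁᵢCp,ᵢ = 35.4×1.74 + 92.9×1.74 + 175×1.74 = 527.74
T_out = 20589 / 527.74 = 39.013 °C

T_out = 39.0 °C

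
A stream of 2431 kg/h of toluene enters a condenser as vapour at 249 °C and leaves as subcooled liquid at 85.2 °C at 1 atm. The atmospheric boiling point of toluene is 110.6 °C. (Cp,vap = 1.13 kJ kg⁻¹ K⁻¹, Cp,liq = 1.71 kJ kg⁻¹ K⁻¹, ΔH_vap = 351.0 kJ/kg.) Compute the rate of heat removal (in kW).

Q_c = 372 kW

vapour 249→110.6 °C: -156.39 kJ/kg
condensation at 110.6 °C: -351 kJ/kg
liquid 110.6→85.2 °C: -43.434 kJ/kg
Δh = -156.39 + -351 + -43.434 = -550.83 kJ/kg
Q = ṁ·Δh = 2431 kg/h × -550.83 kJ/kg = -1.3391e+06 kJ/h
|Q| = 371.96 kW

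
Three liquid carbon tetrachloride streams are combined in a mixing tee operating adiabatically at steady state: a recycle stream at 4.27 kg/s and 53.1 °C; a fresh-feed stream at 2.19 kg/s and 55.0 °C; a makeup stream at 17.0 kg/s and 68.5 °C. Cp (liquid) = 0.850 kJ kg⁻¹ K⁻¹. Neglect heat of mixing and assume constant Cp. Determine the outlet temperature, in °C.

T_out = 64.4 °C

No heat crosses the boundary, so H_out = H_in.
T_out = Σ ṁᵢCp,ᵢTᵢ / Σ ṁᵢCp,ᵢ
      = 1284.9 / 19.941 = 64.437 °C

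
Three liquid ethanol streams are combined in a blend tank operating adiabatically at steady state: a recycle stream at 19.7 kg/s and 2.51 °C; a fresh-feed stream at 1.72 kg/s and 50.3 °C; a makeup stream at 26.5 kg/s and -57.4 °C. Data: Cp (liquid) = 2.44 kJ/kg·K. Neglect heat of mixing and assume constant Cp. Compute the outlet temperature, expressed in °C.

T_out = -28.9 °C

Energy balance with Q = 0: Σ ṁᵢCp,ᵢ(T_out − Tᵢ) = 0
Σ ṁᵢCp,ᵢTᵢ = 19.7×2.44×2.51 + 1.72×2.44×50.3 + 26.5×2.44×-57.4 = -3379.7
Σ ṁᵢCp,ᵢ = 19.7×2.44 + 1.72×2.44 + 26.5×2.44 = 116.92
T_out = -3379.7 / 116.92 = -28.905 °C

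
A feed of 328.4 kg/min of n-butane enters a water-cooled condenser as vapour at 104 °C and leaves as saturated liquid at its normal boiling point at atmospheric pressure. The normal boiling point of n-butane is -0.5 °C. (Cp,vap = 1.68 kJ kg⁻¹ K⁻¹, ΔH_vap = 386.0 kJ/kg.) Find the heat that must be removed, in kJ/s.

Q_c = 3070 kJ/s

vapour 104→-0.5 °C: -175.56 kJ/kg
condensation at -0.5 °C: -386 kJ/kg
Δh = -175.56 + -386 = -561.56 kJ/kg
Q = ṁ·Δh = 328.4 kg/min × -561.56 kJ/kg = -184420 kJ/min
|Q| = 3073.6 kW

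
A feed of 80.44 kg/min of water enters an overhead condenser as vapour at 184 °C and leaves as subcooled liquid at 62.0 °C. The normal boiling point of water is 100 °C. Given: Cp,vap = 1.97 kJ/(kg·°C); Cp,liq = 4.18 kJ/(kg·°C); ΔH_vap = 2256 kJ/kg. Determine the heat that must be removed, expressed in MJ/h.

Q_c = 12500 MJ/h

vapour 184→100 °C: -165.48 kJ/kg
condensation at 100 °C: -2256 kJ/kg
liquid 100→62.0 °C: -158.84 kJ/kg
Δh = -165.48 + -2256 + -158.84 = -2580.3 kJ/kg
Q = ṁ·Δh = 80.44 kg/min × -2580.3 kJ/kg = -207560 kJ/min
|Q| = 3459.3 kW = 12454 MJ/h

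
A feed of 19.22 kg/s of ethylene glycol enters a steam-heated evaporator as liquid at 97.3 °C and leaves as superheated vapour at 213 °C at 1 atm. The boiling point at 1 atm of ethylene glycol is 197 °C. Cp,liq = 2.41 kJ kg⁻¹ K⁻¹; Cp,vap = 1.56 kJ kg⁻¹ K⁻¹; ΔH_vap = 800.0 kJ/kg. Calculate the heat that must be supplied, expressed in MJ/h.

liquid 97.3→197 °C: 240.28 kJ/kg
vaporisation at 197 °C: 800 kJ/kg
vapour 197→213 °C: 24.96 kJ/kg
Δh = 240.28 + 800 + 24.96 = 1065.2 kJ/kg
Q = ṁ·Δh = 19.22 kg/s × 1065.2 kJ/kg = 20474 kJ/s
|Q| = 20474 kW = 73706 MJ/h

Q = 73700 MJ/h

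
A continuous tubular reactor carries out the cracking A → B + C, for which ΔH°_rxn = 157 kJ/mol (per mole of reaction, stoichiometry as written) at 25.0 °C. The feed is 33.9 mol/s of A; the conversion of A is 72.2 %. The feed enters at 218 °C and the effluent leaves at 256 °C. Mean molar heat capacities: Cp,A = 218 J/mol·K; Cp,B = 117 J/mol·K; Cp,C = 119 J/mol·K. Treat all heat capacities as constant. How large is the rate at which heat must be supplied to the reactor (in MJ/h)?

Extent of reaction ξ = 0.722 × 33.9 = 24.476 mol/s
Reaction term: ξ·ΔH°_rxn = 24.476 × 157 = 3842.7 kJ/s
Sensible, feed 218→25 °C: -1426.3 kJ/s
Outlet flows (mol/s): A 9.4242, B 24.476, C 24.476
Sensible, products 25→256 °C: 1808.9 kJ/s
Q = ΔH = 4225.3 kJ/s = 4225.3 kW
Heat supplied = 15211 MJ/h

Q_in = 15200 MJ/h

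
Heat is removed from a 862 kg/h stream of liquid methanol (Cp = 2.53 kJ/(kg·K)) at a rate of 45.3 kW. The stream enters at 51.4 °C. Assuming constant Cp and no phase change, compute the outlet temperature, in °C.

Q = 45.3 kW = 163080 kJ/h
ΔT = Q/(ṁ·Cp) = 163080/(862×2.53) = 74.778 K
T_out = 51.4 − 74.778 = -23.378 °C

T_out = -23.4 °C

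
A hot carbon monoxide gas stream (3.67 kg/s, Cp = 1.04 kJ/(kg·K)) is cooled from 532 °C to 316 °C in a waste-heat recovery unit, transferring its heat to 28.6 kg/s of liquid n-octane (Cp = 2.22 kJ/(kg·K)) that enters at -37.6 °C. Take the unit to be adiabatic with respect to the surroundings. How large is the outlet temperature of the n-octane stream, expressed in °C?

T_c,out = -24.6 °C

Heat released by hot stream: Q = 3.67 × 1.04 × (532 − 316) = 824.43 kJ/s
Energy balance on cold side (adiabatic exchanger): Q = ṁ_c·Cp_c·(T_c,out − T_c,in)
T_c,out = -37.6 + 824.43/(28.6 × 2.22) = -24.615 °C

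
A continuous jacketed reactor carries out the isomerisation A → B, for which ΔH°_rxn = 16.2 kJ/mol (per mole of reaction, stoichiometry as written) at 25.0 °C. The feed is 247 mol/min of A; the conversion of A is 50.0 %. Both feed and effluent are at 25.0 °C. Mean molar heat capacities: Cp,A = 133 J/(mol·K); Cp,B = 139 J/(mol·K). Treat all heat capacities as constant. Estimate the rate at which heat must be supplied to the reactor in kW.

Extent of reaction ξ = 0.500 × 247 = 123.5 mol/min
Reaction term: ξ·ΔH°_rxn = 123.5 × 16.2 = 2000.7 kJ/min
Q = ΔH = 2000.7 kJ/min = 33.345 kW
Heat supplied = 33.345 kW

Q_in = 33.3 kW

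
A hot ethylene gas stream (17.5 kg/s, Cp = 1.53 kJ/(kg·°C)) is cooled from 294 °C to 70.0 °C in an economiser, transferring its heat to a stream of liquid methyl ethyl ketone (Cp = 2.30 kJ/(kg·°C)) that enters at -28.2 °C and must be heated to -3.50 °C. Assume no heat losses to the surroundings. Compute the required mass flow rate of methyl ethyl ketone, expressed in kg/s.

Heat released by hot stream: Q = 17.5 × 1.53 × (294 − 70.0) = 5997.6 kJ/s
Energy balance on cold side (adiabatic exchanger): Q = ṁ_c·Cp_c·(T_c,out − T_c,in)
ṁ_c = 5997.6 / [2.30 × (-3.50 − -28.2)] = 105.57 kg/s

ṁ_c = 106 kg/s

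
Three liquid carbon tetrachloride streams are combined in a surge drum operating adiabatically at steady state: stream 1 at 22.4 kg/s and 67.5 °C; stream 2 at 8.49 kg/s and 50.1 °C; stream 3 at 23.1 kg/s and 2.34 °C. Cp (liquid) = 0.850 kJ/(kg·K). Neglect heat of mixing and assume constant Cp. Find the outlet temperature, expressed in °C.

No heat crosses the boundary, so H_out = H_in.
Σ ṁᵢCp,ᵢTᵢ = 22.4×0.850×67.5 + 8.49×0.850×50.1 + 23.1×0.850×2.34 = 1692.7
Σ ṁᵢCp,ᵢ = 22.4×0.850 + 8.49×0.850 + 23.1×0.850 = 45.892
T_out = 1692.7 / 45.892 = 36.885 °C

T_out = 36.9 °C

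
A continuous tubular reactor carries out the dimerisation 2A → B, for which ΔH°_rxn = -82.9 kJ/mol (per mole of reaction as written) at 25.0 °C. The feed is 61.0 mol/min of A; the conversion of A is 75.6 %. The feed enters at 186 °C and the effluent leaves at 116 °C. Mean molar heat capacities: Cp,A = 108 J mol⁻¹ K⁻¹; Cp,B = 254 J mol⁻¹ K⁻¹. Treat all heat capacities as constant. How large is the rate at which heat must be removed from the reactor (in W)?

Q_out = 38200 W

Extent of reaction ξ = 0.756 × 61.0 / 2 = 23.058 mol/min
Reaction term: ξ·ΔH°_rxn = 23.058 × -82.9 = -1911.5 kJ/min
Sensible, feed 186→25 °C: -1060.7 kJ/min
Outlet flows (mol/min): A 14.884, B 23.058
Sensible, products 25→116 °C: 679.24 kJ/min
Q = ΔH = -2292.9 kJ/min = -38.216 kW
Heat removed = 38216 W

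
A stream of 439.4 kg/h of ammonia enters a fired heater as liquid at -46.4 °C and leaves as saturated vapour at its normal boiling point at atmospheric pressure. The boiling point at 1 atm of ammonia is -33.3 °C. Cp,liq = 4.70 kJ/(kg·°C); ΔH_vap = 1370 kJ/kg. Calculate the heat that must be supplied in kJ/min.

Q = 10500 kJ/min

liquid -46.4→-33.3 °C: 61.57 kJ/kg
vaporisation at -33.3 °C: 1370 kJ/kg
Δh = 61.57 + 1370 = 1431.6 kJ/kg
Q = ṁ·Δh = 439.4 kg/h × 1431.6 kJ/kg = 629030 kJ/h
|Q| = 174.73 kW = 10484 kJ/min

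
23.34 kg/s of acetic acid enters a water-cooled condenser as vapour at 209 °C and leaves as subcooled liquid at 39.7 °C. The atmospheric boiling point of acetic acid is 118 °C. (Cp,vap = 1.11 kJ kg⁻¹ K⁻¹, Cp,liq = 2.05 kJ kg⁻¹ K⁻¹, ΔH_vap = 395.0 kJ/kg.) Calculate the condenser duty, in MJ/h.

vapour 209→118 °C: -101.01 kJ/kg
condensation at 118 °C: -395 kJ/kg
liquid 118→39.7 °C: -160.51 kJ/kg
Δh = -101.01 + -395 + -160.51 = -656.52 kJ/kg
Q = ṁ·Δh = 23.34 kg/s × -656.52 kJ/kg = -15323 kJ/s
|Q| = 15323 kW = 55164 MJ/h

Q_c = 55200 MJ/h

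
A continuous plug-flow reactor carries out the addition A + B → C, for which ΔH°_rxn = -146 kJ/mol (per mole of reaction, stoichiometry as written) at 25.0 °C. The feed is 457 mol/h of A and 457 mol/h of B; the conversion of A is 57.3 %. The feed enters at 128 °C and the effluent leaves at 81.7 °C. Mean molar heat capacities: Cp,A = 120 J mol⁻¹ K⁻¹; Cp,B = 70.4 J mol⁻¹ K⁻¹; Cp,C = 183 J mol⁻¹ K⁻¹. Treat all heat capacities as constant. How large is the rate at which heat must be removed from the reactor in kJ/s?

Extent of reaction ξ = 0.573 × 457 = 261.86 mol/h
Reaction term: ξ·ΔH°_rxn = 261.86 × -146 = -38232 kJ/h
Sensible, feed 128→25 °C: -8962.3 kJ/h
Outlet flows (mol/h): A 195.14, B 195.14, C 261.86
Sensible, products 25→81.7 °C: 4823.8 kJ/h
Q = ΔH = -42370 kJ/h = -11.77 kW
Heat removed = 11.77 kJ/s

Q_out = 11.8 kJ/s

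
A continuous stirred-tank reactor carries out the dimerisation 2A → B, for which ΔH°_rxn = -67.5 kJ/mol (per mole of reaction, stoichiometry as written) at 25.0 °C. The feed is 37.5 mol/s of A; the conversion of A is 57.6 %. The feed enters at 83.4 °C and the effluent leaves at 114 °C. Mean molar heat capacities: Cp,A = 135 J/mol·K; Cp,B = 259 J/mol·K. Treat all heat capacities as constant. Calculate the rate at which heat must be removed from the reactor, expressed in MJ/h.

Extent of reaction ξ = 0.576 × 37.5 / 2 = 10.8 mol/s
Reaction term: ξ·ΔH°_rxn = 10.8 × -67.5 = -729 kJ/s
Sensible, feed 83.4→25 °C: -295.65 kJ/s
Outlet flows (mol/s): A 15.9, B 10.8
Sensible, products 25→114 °C: 439.99 kJ/s
Q = ΔH = -584.66 kJ/s = -584.66 kW
Heat removed = 2104.8 MJ/h

Q_out = 2100 MJ/h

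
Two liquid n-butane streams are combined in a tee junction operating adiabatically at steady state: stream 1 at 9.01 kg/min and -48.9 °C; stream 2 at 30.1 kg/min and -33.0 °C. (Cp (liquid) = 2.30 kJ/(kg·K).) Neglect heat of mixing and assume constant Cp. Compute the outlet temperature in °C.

No heat crosses the boundary, so H_out = H_in.
Σ ṁᵢCp,ᵢTᵢ = 9.01×2.30×-48.9 + 30.1×2.30×-33.0 = -3297.9
Σ ṁᵢCp,ᵢ = 9.01×2.30 + 30.1×2.30 = 89.953
T_out = -3297.9 / 89.953 = -36.663 °C

T_out = -36.7 °C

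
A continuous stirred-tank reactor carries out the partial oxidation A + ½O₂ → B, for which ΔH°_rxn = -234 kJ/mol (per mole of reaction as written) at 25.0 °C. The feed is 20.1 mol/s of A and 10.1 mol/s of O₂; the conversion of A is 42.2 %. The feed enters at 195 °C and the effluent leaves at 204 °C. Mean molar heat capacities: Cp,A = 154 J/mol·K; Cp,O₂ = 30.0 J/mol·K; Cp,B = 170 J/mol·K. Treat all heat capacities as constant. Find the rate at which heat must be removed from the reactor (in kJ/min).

Q_out = 117000 kJ/min

Extent of reaction ξ = 0.422 × 20.1 = 8.4822 mol/s
Reaction term: ξ·ΔH°_rxn = 8.4822 × -234 = -1984.8 kJ/s
Sensible, feed 195→25 °C: -577.73 kJ/s
Outlet flows (mol/s): A 11.618, O₂ 5.8589, B 8.4822
Sensible, products 25→204 °C: 609.83 kJ/s
Q = ΔH = -1952.7 kJ/s = -1952.7 kW
Heat removed = 117160 kJ/min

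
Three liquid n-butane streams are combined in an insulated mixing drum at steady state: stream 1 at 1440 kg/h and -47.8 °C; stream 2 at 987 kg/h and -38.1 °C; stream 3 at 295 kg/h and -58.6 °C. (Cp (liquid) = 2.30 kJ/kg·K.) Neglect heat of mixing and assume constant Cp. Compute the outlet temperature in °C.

T_out = -45.5 °C

No heat crosses the boundary, so H_out = H_in.
Σ ṁᵢCp,ᵢTᵢ = 1440×2.30×-47.8 + 987×2.30×-38.1 + 295×2.30×-58.6 = -284560
Σ ṁᵢCp,ᵢ = 1440×2.30 + 987×2.30 + 295×2.30 = 6260.6
T_out = -284560 / 6260.6 = -45.453 °C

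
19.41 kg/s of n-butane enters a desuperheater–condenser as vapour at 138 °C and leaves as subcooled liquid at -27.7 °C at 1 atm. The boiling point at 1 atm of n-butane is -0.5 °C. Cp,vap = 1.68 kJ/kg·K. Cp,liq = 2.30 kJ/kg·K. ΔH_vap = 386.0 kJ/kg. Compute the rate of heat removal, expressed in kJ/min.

vapour 138→-0.5 °C: -232.68 kJ/kg
condensation at -0.5 °C: -386 kJ/kg
liquid -0.5→-27.7 °C: -62.56 kJ/kg
Δh = -232.68 + -386 + -62.56 = -681.24 kJ/kg
Q = ṁ·Δh = 19.41 kg/s × -681.24 kJ/kg = -13223 kJ/s
|Q| = 13223 kW = 793370 kJ/min

Q_c = 793000 kJ/min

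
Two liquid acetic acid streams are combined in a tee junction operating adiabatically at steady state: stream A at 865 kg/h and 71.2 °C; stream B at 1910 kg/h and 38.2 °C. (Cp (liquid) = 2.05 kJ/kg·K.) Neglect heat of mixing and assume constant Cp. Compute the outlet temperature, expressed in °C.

Adiabatic, steady state ⇒ Σ ṁᵢCp,ᵢ(T_out − Tᵢ) = 0
T_out = Σ ṁᵢCp,ᵢTᵢ / Σ ṁᵢCp,ᵢ
      = 275830 / 5688.7 = 48.486 °C

T_out = 48.5 °C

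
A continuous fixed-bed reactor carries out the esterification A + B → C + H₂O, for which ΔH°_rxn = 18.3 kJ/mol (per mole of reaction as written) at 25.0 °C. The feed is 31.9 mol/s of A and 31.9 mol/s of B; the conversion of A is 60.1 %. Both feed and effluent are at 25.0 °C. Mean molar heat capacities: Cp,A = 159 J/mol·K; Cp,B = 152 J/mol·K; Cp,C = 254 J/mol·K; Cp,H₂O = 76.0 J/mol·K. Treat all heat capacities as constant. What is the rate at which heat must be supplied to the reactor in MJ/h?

Q_in = 1260 MJ/h

Extent of reaction ξ = 0.601 × 31.9 = 19.172 mol/s
Reaction term: ξ·ΔH°_rxn = 19.172 × 18.3 = 350.85 kJ/s
Q = ΔH = 350.85 kJ/s = 350.85 kW
Heat supplied = 1263 MJ/h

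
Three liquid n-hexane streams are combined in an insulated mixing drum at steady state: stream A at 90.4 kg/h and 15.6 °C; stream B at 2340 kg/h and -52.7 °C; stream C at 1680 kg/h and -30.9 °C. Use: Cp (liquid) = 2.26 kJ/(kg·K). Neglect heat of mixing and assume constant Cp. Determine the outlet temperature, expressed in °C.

No heat crosses the boundary, so H_out = H_in.
Σ ṁᵢCp,ᵢTᵢ = 90.4×2.26×15.6 + 2340×2.26×-52.7 + 1680×2.26×-30.9 = -392830
Σ ṁᵢCp,ᵢ = 90.4×2.26 + 2340×2.26 + 1680×2.26 = 9289.5
T_out = -392830 / 9289.5 = -42.288 °C

T_out = -42.3 °C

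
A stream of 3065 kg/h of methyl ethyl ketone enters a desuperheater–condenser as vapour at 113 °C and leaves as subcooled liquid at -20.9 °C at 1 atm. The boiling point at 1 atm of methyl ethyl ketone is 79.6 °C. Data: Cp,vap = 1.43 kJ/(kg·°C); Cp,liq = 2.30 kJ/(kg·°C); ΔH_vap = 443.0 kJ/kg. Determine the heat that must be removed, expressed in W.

Q_c = 615000 W

vapour 113→79.6 °C: -47.762 kJ/kg
condensation at 79.6 °C: -443 kJ/kg
liquid 79.6→-20.9 °C: -231.15 kJ/kg
Δh = -47.762 + -443 + -231.15 = -721.91 kJ/kg
Q = ṁ·Δh = 3065 kg/h × -721.91 kJ/kg = -2.2127e+06 kJ/h
|Q| = 614.63 kW = 614630 W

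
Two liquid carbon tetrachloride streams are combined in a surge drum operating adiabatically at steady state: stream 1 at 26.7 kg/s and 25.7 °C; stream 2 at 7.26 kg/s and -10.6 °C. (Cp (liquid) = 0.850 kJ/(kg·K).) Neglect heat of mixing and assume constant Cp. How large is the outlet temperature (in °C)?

Energy balance with Q = 0: Σ ṁᵢCp,ᵢ(T_out − Tᵢ) = 0
T_out = Σ ṁᵢCp,ᵢTᵢ / Σ ṁᵢCp,ᵢ
      = 517.85 / 28.866 = 17.94 °C

T_out = 17.9 °C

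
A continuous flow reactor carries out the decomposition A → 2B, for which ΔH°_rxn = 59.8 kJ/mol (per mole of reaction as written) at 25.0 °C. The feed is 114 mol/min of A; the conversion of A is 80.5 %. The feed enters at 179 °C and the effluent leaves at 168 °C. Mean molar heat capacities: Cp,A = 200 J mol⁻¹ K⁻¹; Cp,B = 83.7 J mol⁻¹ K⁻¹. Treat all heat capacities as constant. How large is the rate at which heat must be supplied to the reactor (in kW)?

Q_in = 80.2 kW

Extent of reaction ξ = 0.805 × 114 = 91.77 mol/min
Reaction term: ξ·ΔH°_rxn = 91.77 × 59.8 = 5487.8 kJ/min
Sensible, feed 179→25 °C: -3511.2 kJ/min
Outlet flows (mol/min): A 22.23, B 183.54
Sensible, products 25→168 °C: 2832.6 kJ/min
Q = ΔH = 4809.2 kJ/min = 80.154 kW
Heat supplied = 80.154 kW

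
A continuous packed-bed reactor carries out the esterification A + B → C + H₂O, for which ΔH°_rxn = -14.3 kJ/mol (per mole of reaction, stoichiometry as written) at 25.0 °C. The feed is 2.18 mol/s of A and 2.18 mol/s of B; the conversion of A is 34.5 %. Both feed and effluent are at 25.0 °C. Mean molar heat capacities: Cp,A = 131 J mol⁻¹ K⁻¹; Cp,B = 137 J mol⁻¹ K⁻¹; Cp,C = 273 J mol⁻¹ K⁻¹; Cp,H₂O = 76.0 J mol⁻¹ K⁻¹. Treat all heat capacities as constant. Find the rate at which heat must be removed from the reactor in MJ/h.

Extent of reaction ξ = 0.345 × 2.18 = 0.7521 mol/s
Reaction term: ξ·ΔH°_rxn = 0.7521 × -14.3 = -10.755 kJ/s
Q = ΔH = -10.755 kJ/s = -10.755 kW
Heat removed = 38.718 MJ/h

Q_out = 38.7 MJ/h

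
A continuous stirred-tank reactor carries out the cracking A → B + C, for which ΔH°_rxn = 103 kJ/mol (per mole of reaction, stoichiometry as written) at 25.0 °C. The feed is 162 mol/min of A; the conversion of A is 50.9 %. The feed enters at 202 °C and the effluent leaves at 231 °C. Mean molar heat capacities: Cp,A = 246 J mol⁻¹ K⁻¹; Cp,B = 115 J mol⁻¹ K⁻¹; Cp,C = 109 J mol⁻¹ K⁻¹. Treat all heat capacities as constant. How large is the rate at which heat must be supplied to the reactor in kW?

Q_in = 155 kW

Extent of reaction ξ = 0.509 × 162 = 82.458 mol/min
Reaction term: ξ·ΔH°_rxn = 82.458 × 103 = 8493.2 kJ/min
Sensible, feed 202→25 °C: -7053.8 kJ/min
Outlet flows (mol/min): A 79.542, B 82.458, C 82.458
Sensible, products 25→231 °C: 7835.8 kJ/min
Q = ΔH = 9275.2 kJ/min = 154.59 kW
Heat supplied = 154.59 kW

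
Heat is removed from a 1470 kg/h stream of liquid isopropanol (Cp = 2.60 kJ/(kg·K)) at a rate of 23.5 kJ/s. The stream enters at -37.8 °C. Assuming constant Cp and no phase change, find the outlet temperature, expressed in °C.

T_out = -59.9 °C

Q = 23.5 kJ/s = 84600 kJ/h
ΔT = Q/(ṁ·Cp) = 84600/(1470×2.60) = 22.135 K
T_out = -37.8 − 22.135 = -59.935 °C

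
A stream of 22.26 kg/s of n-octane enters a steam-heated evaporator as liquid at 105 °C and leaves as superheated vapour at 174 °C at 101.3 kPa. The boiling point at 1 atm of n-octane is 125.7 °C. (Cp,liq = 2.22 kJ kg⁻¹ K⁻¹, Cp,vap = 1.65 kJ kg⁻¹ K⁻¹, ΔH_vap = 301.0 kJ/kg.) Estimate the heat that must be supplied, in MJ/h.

liquid 105→125.7 °C: 45.954 kJ/kg
vaporisation at 125.7 °C: 301 kJ/kg
vapour 125.7→174 °C: 79.695 kJ/kg
Δh = 45.954 + 301 + 79.695 = 426.65 kJ/kg
Q = ṁ·Δh = 22.26 kg/s × 426.65 kJ/kg = 9497.2 kJ/s
|Q| = 9497.2 kW = 34190 MJ/h

Q = 34200 MJ/h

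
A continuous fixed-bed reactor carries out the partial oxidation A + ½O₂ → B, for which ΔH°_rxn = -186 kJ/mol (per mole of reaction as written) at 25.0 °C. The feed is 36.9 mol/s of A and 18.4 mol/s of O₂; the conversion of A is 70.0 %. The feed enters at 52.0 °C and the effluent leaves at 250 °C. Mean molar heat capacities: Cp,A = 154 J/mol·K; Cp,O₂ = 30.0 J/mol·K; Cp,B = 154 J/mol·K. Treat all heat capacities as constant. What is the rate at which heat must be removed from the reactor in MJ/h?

Q_out = 13200 MJ/h

Extent of reaction ξ = 0.700 × 36.9 = 25.83 mol/s
Reaction term: ξ·ΔH°_rxn = 25.83 × -186 = -4804.4 kJ/s
Sensible, feed 52.0→25 °C: -168.33 kJ/s
Outlet flows (mol/s): A 11.07, O₂ 5.485, B 25.83
Sensible, products 25→250 °C: 1315.6 kJ/s
Q = ΔH = -3657.1 kJ/s = -3657.1 kW
Heat removed = 13166 MJ/h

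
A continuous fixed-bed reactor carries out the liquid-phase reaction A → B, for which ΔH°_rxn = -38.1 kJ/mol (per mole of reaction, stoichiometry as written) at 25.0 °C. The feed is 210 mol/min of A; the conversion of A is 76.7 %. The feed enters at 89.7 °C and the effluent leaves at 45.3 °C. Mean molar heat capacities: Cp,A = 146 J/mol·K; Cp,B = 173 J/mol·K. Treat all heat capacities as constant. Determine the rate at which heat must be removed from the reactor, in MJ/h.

Extent of reaction ξ = 0.767 × 210 = 161.07 mol/min
Reaction term: ξ·ΔH°_rxn = 161.07 × -38.1 = -6136.8 kJ/min
Sensible, feed 89.7→25 °C: -1983.7 kJ/min
Outlet flows (mol/min): A 48.93, B 161.07
Sensible, products 25→45.3 °C: 710.68 kJ/min
Q = ΔH = -7409.8 kJ/min = -123.5 kW
Heat removed = 444.59 MJ/h

Q_out = 445 MJ/h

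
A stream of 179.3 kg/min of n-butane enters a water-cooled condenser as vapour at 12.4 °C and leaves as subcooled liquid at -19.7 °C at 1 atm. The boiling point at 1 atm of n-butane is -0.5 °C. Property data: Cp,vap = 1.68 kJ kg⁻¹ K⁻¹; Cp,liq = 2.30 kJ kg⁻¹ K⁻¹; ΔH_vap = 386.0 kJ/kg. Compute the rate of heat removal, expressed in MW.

Q_c = 1.35 MW

vapour 12.4→-0.5 °C: -21.672 kJ/kg
condensation at -0.5 °C: -386 kJ/kg
liquid -0.5→-19.7 °C: -44.16 kJ/kg
Δh = -21.672 + -386 + -44.16 = -451.83 kJ/kg
Q = ṁ·Δh = 179.3 kg/min × -451.83 kJ/kg = -81013 kJ/min
|Q| = 1350.2 kW = 1.3502 MW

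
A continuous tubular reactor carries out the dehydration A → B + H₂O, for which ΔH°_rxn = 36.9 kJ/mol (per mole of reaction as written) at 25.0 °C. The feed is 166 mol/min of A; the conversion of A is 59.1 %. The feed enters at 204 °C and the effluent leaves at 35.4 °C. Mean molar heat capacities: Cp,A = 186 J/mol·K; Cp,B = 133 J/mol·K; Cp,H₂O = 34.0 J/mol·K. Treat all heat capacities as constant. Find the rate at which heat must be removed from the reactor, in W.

Q_out = 26700 W

Extent of reaction ξ = 0.591 × 166 = 98.106 mol/min
Reaction term: ξ·ΔH°_rxn = 98.106 × 36.9 = 3620.1 kJ/min
Sensible, feed 204→25 °C: -5526.8 kJ/min
Outlet flows (mol/min): A 67.894, B 98.106, H₂O 98.106
Sensible, products 25→35.4 °C: 301.72 kJ/min
Q = ΔH = -1605 kJ/min = -26.749 kW
Heat removed = 26749 W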